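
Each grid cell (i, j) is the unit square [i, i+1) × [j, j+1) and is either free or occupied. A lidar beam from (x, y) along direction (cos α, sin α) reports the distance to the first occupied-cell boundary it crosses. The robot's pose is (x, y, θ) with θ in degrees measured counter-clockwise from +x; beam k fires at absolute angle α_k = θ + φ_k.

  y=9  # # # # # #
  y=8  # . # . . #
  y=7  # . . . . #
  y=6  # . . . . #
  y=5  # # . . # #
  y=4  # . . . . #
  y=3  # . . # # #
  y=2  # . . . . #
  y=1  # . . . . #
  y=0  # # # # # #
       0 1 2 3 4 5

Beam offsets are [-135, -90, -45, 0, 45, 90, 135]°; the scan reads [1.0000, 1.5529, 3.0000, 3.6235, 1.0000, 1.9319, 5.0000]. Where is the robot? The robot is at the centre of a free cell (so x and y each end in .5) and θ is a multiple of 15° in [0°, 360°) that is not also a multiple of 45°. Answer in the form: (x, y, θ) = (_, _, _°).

The pose lattice has 27·16 = 432 candidates. Test each by forward raycasting.
  (2.5, 4.5, 30°): beam 1 = 3.6235 ≠ 1.0000 ✗
  (1.5, 2.5, 285°): beam 1 = 0.5774 ≠ 1.0000 ✗
  (1.5, 3.5, 255°): beam 2 = 0.5176 ≠ 1.5529 ✗
  (2.5, 2.5, 60°): beam 1 = 1.5529 ≠ 1.0000 ✗
  …
  (2.5, 4.5, 285°): r_1=1.0000, r_2=1.5529, r_3=3.0000, r_4=3.6235, r_5=1.0000, r_6=1.9319, r_7=5.0000 — all match ✓
Only this pose fits every beam.

(x, y, θ) = (2.5, 4.5, 285°)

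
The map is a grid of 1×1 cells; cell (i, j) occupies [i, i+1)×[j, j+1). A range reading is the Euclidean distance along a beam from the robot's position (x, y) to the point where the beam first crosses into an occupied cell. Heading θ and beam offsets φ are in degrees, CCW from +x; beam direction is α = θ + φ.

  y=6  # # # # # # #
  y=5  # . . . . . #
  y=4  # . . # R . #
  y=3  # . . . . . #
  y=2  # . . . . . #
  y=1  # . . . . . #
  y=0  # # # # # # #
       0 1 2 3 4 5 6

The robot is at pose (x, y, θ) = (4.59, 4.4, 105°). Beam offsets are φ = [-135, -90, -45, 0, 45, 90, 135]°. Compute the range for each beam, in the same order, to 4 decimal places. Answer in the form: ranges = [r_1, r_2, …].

beam 1: φ=-135°, α=330°
  d=(0.8660,-0.5000)  start (4,4)  tX=0.4734 tY=0.8000  stride 1/|dx|=1.1547 1/|dy|=2.0000
    cross x-line → (5,4), t=0.4734
    cross y-line → (5,3), t=0.8000
    cross x-line → (6,3), t=1.6281 (wall)
  → r_1 = 1.6281
beam 2: φ=-90°, α=15°
  d=(0.9659,0.2588)  start (4,4)  tX=0.4245 tY=2.3182  stride 1/|dx|=1.0353 1/|dy|=3.8637
    cross x-line → (5,4), t=0.4245
    cross x-line → (6,4), t=1.4597 (wall)
  → r_2 = 1.4597
beam 3: φ=-45°, α=60°
  d=(0.5000,0.8660)  start (4,4)  tX=0.8200 tY=0.6928  stride 1/|dx|=2.0000 1/|dy|=1.1547
    cross y-line → (4,5), t=0.6928
    cross x-line → (5,5), t=0.8200
    cross y-line → (5,6), t=1.8475 (wall)
  → r_3 = 1.8475
beam 4: φ=0°, α=105°
  d=(-0.2588,0.9659)  start (4,4)  tX=2.2796 tY=0.6212  stride 1/|dx|=3.8637 1/|dy|=1.0353
    cross y-line → (4,5), t=0.6212
    cross y-line → (4,6), t=1.6564 (wall)
  → r_4 = 1.6564
beam 5: φ=45°, α=150°
  d=(-0.8660,0.5000)  start (4,4)  tX=0.6813 tY=1.2000  stride 1/|dx|=1.1547 1/|dy|=2.0000
    cross x-line → (3,4), t=0.6813 (wall)
  → r_5 = 0.6813
beam 6: φ=90°, α=195°
  d=(-0.9659,-0.2588)  start (4,4)  tX=0.6108 tY=1.5455  stride 1/|dx|=1.0353 1/|dy|=3.8637
    cross x-line → (3,4), t=0.6108 (wall)
  → r_6 = 0.6108
beam 7: φ=135°, α=240°
  d=(-0.5000,-0.8660)  start (4,4)  tX=1.1800 tY=0.4619  stride 1/|dx|=2.0000 1/|dy|=1.1547
    cross y-line → (4,3), t=0.4619
    cross x-line → (3,3), t=1.1800
    cross y-line → (3,2), t=1.6166
    cross y-line → (3,1), t=2.7713
    cross x-line → (2,1), t=3.1800
    cross y-line → (2,0), t=3.9260 (wall)
  → r_7 = 3.9260

ranges = [1.6281, 1.4597, 1.8475, 1.6564, 0.6813, 0.6108, 3.9260]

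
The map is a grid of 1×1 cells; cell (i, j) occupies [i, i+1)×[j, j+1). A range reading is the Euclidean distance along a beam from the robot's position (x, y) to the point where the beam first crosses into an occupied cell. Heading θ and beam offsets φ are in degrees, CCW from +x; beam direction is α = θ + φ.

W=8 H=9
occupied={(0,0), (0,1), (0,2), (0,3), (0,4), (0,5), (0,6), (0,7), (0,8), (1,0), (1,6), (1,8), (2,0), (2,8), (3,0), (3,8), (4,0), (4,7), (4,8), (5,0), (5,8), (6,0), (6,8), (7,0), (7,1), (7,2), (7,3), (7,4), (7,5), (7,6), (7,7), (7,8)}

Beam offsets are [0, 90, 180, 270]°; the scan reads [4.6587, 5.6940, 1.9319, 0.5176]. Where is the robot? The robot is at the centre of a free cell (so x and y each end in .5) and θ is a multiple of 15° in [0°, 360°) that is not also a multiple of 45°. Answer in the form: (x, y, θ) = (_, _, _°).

The pose lattice has 40·16 = 640 candidates. Test each by forward raycasting.
  (4.5, 3.5, 30°): beam 1 = 2.8868 ≠ 4.6587 ✗
  (4.5, 4.5, 300°): beam 1 = 4.0415 ≠ 4.6587 ✗
  (5.5, 7.5, 330°): beam 1 = 1.7321 ≠ 4.6587 ✗
  (6.5, 1.5, 120°): beam 1 = 7.5056 ≠ 4.6587 ✗
  (5.5, 6.5, 120°): beam 1 = 1.0000 ≠ 4.6587 ✗
  …
  (6.5, 3.5, 105°): r_1=4.6587, r_2=5.6940, r_3=1.9319, r_4=0.5176 — all match ✓
No second candidate reproduces the full scan.

(x, y, θ) = (6.5, 3.5, 105°)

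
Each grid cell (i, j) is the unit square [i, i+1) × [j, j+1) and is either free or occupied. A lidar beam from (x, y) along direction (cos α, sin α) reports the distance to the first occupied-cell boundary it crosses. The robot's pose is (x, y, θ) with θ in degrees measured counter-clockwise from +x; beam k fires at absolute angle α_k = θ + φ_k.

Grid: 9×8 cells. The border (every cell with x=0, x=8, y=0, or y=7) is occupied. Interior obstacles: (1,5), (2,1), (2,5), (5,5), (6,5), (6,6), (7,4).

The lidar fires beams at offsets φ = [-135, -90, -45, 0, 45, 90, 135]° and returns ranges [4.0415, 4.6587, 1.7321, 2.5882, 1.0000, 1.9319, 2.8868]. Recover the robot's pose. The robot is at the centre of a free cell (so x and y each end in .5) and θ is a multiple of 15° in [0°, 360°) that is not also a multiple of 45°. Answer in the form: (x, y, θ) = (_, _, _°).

Candidates: 35 free-cell centres × 16 headings = 560 poses. Raycast each; keep the one whose scan matches to 4 dp.
  (4.5, 2.5, 165°): beam 1 = 3.0000 ≠ 4.0415 ✗
  (3.5, 5.5, 210°): beam 1 = 1.5529 ≠ 4.0415 ✗
  (6.5, 2.5, 210°): beam 1 = 1.9319 ≠ 4.0415 ✗
  (1.5, 6.5, 75°): beam 1 = 0.5774 ≠ 4.0415 ✗
  (2.5, 3.5, 240°): beam 1 = 1.5529 ≠ 4.0415 ✗
  …
  (3.5, 4.5, 75°): r_1=4.0415, r_2=4.6587, r_3=1.7321, r_4=2.5882, r_5=1.0000, r_6=1.9319, r_7=2.8868 — all match ✓
Only this pose fits every beam.

(x, y, θ) = (3.5, 4.5, 75°)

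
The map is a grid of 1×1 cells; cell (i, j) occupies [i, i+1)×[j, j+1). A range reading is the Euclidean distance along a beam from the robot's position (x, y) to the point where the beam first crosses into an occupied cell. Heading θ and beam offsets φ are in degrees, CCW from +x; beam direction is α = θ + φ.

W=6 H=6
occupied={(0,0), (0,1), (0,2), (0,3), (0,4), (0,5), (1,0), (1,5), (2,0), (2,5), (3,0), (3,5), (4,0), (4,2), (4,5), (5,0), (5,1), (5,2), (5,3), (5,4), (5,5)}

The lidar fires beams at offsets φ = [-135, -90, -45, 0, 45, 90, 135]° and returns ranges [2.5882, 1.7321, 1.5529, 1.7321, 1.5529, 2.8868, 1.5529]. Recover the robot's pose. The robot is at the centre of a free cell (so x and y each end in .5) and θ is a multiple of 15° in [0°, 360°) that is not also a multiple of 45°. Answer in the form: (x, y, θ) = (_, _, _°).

Enumerate (i+0.5, j+0.5, θ) over the 15 free cells and 16 admissible headings. For each, cast all 7 beams and compare to the given ranges.
  (4.5, 4.5, 255°): beam 1 = 0.5774 ≠ 2.5882 ✗
  (1.5, 2.5, 60°): beam 1 = 1.5529 ≠ 2.5882 ✗
  (3.5, 2.5, 105°): beam 1 = 0.5774 ≠ 2.5882 ✗
  …
  (2.5, 2.5, 240°): r_1=2.5882, r_2=1.7321, r_3=1.5529, r_4=1.7321, r_5=1.5529, r_6=2.8868, r_7=1.5529 — all match ✓
Unique over the lattice → pose = (2.5, 2.5, 240°).

(x, y, θ) = (2.5, 2.5, 240°)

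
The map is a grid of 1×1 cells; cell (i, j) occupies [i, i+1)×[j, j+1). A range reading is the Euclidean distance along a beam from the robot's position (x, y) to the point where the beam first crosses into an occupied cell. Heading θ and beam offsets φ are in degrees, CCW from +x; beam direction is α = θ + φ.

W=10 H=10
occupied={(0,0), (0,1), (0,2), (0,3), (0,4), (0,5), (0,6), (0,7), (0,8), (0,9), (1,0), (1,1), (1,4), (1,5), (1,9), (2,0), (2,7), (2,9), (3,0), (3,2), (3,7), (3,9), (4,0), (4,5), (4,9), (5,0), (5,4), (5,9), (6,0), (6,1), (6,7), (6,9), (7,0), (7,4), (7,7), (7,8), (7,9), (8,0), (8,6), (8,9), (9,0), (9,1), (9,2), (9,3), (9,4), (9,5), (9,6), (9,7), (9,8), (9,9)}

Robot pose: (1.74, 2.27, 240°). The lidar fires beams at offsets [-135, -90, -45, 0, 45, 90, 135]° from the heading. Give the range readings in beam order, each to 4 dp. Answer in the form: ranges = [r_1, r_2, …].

ranges = [1.7910, 0.8545, 0.7661, 0.3118, 0.2795, 2.5400, 1.3044]

beam 1: φ=-135°, α=105°
  d=(-0.2588,0.9659)  start (1,2)  tX=2.8591 tY=0.7558  stride 1/|dx|=3.8637 1/|dy|=1.0353
    cross y-line → (1,3), t=0.7558
    cross y-line → (1,4), t=1.7910 (wall)
  → r_1 = 1.7910
beam 2: φ=-90°, α=150°
  d=(-0.8660,0.5000)  start (1,2)  tX=0.8545 tY=1.4600  stride 1/|dx|=1.1547 1/|dy|=2.0000
    cross x-line → (0,2), t=0.8545 (wall)
  → r_2 = 0.8545
beam 3: φ=-45°, α=195°
  d=(-0.9659,-0.2588)  start (1,2)  tX=0.7661 tY=1.0432  stride 1/|dx|=1.0353 1/|dy|=3.8637
    cross x-line → (0,2), t=0.7661 (wall)
  → r_3 = 0.7661
beam 4: φ=0°, α=240°
  d=(-0.5000,-0.8660)  start (1,2)  tX=1.4800 tY=0.3118  stride 1/|dx|=2.0000 1/|dy|=1.1547
    cross y-line → (1,1), t=0.3118 (wall)
  → r_4 = 0.3118
beam 5: φ=45°, α=285°
  d=(0.2588,-0.9659)  start (1,2)  tX=1.0046 tY=0.2795  stride 1/|dx|=3.8637 1/|dy|=1.0353
    cross y-line → (1,1), t=0.2795 (wall)
  → r_5 = 0.2795
beam 6: φ=90°, α=330°
  d=(0.8660,-0.5000)  start (1,2)  tX=0.3002 tY=0.5400  stride 1/|dx|=1.1547 1/|dy|=2.0000
    cross x-line → (2,2), t=0.3002
    cross y-line → (2,1), t=0.5400
    cross x-line → (3,1), t=1.4549
    cross y-line → (3,0), t=2.5400 (wall)
  → r_6 = 2.5400
beam 7: φ=135°, α=15°
  d=(0.9659,0.2588)  start (1,2)  tX=0.2692 tY=2.8205  stride 1/|dx|=1.0353 1/|dy|=3.8637
    cross x-line → (2,2), t=0.2692
    cross x-line → (3,2), t=1.3044 (wall)
  → r_7 = 1.3044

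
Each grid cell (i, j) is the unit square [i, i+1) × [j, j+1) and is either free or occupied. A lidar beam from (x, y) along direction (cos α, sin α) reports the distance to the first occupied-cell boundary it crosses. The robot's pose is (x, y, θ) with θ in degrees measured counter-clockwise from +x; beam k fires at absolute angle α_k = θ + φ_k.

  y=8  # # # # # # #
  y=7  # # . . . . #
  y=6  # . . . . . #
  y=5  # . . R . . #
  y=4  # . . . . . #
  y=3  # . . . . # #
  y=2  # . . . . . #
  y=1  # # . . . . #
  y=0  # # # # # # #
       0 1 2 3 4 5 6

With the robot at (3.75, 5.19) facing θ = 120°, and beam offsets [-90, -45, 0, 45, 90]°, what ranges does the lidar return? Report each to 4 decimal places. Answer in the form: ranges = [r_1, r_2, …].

beam 1: φ=-90°, α=30°
  dir = (cos 30°, sin 30°) = (0.8660, 0.5000); from cell (3,5)
  next x-line at t=0.2887, next y-line at t=1.6200; Δt_x=1.1547, Δt_y=2.0000
    x: enter (4,5) at t=0.2887
    x: enter (5,5) at t=1.4434
    y: enter (5,6) at t=1.6200
    x: enter (6,6) at t=2.5981 ← occupied
  → r_1 = 2.5981
beam 2: φ=-45°, α=75°
  dir = (cos 75°, sin 75°) = (0.2588, 0.9659); from cell (3,5)
  next x-line at t=0.9659, next y-line at t=0.8386; Δt_x=3.8637, Δt_y=1.0353
    y: enter (3,6) at t=0.8386
    x: enter (4,6) at t=0.9659
    y: enter (4,7) at t=1.8738
    y: enter (4,8) at t=2.9091 ← occupied
  → r_2 = 2.9091
beam 3: φ=0°, α=120°
  dir = (cos 120°, sin 120°) = (-0.5000, 0.8660); from cell (3,5)
  next x-line at t=1.5000, next y-line at t=0.9353; Δt_x=2.0000, Δt_y=1.1547
    y: enter (3,6) at t=0.9353
    x: enter (2,6) at t=1.5000
    y: enter (2,7) at t=2.0900
    y: enter (2,8) at t=3.2447 ← occupied
  → r_3 = 3.2447
beam 4: φ=45°, α=165°
  dir = (cos 165°, sin 165°) = (-0.9659, 0.2588); from cell (3,5)
  next x-line at t=0.7765, next y-line at t=3.1296; Δt_x=1.0353, Δt_y=3.8637
    x: enter (2,5) at t=0.7765
    x: enter (1,5) at t=1.8117
    x: enter (0,5) at t=2.8470 ← occupied
  → r_4 = 2.8470
beam 5: φ=90°, α=210°
  dir = (cos 210°, sin 210°) = (-0.8660, -0.5000); from cell (3,5)
  next x-line at t=0.8660, next y-line at t=0.3800; Δt_x=1.1547, Δt_y=2.0000
    y: enter (3,4) at t=0.3800
    x: enter (2,4) at t=0.8660
    x: enter (1,4) at t=2.0207
    y: enter (1,3) at t=2.3800
    x: enter (0,3) at t=3.1754 ← occupied
  → r_5 = 3.1754

ranges = [2.5981, 2.9091, 3.2447, 2.8470, 3.1754]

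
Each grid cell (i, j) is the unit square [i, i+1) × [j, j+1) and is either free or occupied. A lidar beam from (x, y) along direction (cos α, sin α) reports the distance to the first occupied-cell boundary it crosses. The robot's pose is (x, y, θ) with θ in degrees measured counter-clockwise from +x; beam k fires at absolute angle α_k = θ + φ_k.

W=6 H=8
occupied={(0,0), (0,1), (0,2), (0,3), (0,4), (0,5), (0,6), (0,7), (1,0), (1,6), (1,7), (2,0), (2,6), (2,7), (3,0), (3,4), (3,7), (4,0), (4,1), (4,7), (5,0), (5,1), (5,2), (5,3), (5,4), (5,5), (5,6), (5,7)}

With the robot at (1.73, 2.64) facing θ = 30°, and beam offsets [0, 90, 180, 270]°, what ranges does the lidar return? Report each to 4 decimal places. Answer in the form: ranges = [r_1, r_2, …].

ranges = [3.7759, 1.4600, 0.8429, 1.8937]

beam 1: φ=0°, α=30°
  direction (0.8660, 0.5000); cell (1,2); t to first gridline: x 0.3118, y 0.7200 (then +1.1547 / +2.0000)
    (2,2) via x @ 0.3118
    (2,3) via y @ 0.7200
    (3,3) via x @ 1.4665
    (4,3) via x @ 2.6212
    (4,4) via y @ 2.7200
    (5,4) via x @ 3.7759  # hit
  → r_1 = 3.7759
beam 2: φ=90°, α=120°
  direction (-0.5000, 0.8660); cell (1,2); t to first gridline: x 1.4600, y 0.4157 (then +2.0000 / +1.1547)
    (1,3) via y @ 0.4157
    (0,3) via x @ 1.4600  # hit
  → r_2 = 1.4600
beam 3: φ=180°, α=210°
  direction (-0.8660, -0.5000); cell (1,2); t to first gridline: x 0.8429, y 1.2800 (then +1.1547 / +2.0000)
    (0,2) via x @ 0.8429  # hit
  → r_3 = 0.8429
beam 4: φ=270°, α=300°
  direction (0.5000, -0.8660); cell (1,2); t to first gridline: x 0.5400, y 0.7390 (then +2.0000 / +1.1547)
    (2,2) via x @ 0.5400
    (2,1) via y @ 0.7390
    (2,0) via y @ 1.8937  # hit
  → r_4 = 1.8937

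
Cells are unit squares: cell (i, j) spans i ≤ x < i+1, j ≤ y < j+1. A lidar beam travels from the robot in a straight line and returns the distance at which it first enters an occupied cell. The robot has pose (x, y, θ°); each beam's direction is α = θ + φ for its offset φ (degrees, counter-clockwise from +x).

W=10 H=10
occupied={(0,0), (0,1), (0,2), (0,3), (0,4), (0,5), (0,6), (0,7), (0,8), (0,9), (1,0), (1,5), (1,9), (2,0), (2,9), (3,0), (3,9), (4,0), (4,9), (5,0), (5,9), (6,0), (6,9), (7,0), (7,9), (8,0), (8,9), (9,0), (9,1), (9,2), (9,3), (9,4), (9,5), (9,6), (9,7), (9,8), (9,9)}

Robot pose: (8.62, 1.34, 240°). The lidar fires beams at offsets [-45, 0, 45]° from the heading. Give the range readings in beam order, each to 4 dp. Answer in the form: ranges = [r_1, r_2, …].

ranges = [1.3137, 0.3926, 0.3520]

beam 1: φ=-45°, α=195°
  cosα=-0.9659 sinα=-0.2588 | (8,1) | tMaxX 0.6419 tMaxY 1.3137 | tΔX 1.0353 tΔY 3.8637
    t=0.6419 [x] (7,1)
    t=1.3137 [y] (7,0) — stop
  → r_1 = 1.3137
beam 2: φ=0°, α=240°
  cosα=-0.5000 sinα=-0.8660 | (8,1) | tMaxX 1.2400 tMaxY 0.3926 | tΔX 2.0000 tΔY 1.1547
    t=0.3926 [y] (8,0) — stop
  → r_2 = 0.3926
beam 3: φ=45°, α=285°
  cosα=0.2588 sinα=-0.9659 | (8,1) | tMaxX 1.4682 tMaxY 0.3520 | tΔX 3.8637 tΔY 1.0353
    t=0.3520 [y] (8,0) — stop
  → r_3 = 0.3520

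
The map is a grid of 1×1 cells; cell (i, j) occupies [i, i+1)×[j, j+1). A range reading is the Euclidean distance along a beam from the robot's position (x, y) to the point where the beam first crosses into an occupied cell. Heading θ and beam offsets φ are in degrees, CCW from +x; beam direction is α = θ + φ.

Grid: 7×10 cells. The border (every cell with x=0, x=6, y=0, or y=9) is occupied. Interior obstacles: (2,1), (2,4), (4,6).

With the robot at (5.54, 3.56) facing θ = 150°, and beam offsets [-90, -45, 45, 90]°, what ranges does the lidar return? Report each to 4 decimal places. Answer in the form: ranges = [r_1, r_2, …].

beam 1: φ=-90°, α=60°
  dir = (cos 60°, sin 60°) = (0.5000, 0.8660); from cell (5,3)
  next x-line at t=0.9200, next y-line at t=0.5081; Δt_x=2.0000, Δt_y=1.1547
    y: enter (5,4) at t=0.5081
    x: enter (6,4) at t=0.9200 ← occupied
  → r_1 = 0.9200
beam 2: φ=-45°, α=105°
  dir = (cos 105°, sin 105°) = (-0.2588, 0.9659); from cell (5,3)
  next x-line at t=2.0864, next y-line at t=0.4555; Δt_x=3.8637, Δt_y=1.0353
    y: enter (5,4) at t=0.4555
    y: enter (5,5) at t=1.4908
    x: enter (4,5) at t=2.0864
    y: enter (4,6) at t=2.5261 ← occupied
  → r_2 = 2.5261
beam 3: φ=45°, α=195°
  dir = (cos 195°, sin 195°) = (-0.9659, -0.2588); from cell (5,3)
  next x-line at t=0.5590, next y-line at t=2.1637; Δt_x=1.0353, Δt_y=3.8637
    x: enter (4,3) at t=0.5590
    x: enter (3,3) at t=1.5943
    y: enter (3,2) at t=2.1637
    x: enter (2,2) at t=2.6296
    x: enter (1,2) at t=3.6649
    x: enter (0,2) at t=4.7002 ← occupied
  → r_3 = 4.7002
beam 4: φ=90°, α=240°
  dir = (cos 240°, sin 240°) = (-0.5000, -0.8660); from cell (5,3)
  next x-line at t=1.0800, next y-line at t=0.6466; Δt_x=2.0000, Δt_y=1.1547
    y: enter (5,2) at t=0.6466
    x: enter (4,2) at t=1.0800
    y: enter (4,1) at t=1.8013
    y: enter (4,0) at t=2.9560 ← occupied
  → r_4 = 2.9560

ranges = [0.9200, 2.5261, 4.7002, 2.9560]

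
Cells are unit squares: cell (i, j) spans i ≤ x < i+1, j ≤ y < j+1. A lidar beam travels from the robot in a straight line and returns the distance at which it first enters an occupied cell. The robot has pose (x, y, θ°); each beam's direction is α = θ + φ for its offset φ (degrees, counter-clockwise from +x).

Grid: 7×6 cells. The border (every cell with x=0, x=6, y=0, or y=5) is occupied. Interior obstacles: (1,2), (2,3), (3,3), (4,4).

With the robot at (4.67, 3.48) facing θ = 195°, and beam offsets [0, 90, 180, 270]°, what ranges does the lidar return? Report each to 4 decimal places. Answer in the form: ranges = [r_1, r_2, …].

ranges = [0.6936, 2.5675, 1.3769, 0.5383]

beam 1: φ=0°, α=195°
  d=(-0.9659,-0.2588)  start (4,3)  tX=0.6936 tY=1.8546  stride 1/|dx|=1.0353 1/|dy|=3.8637
    cross x-line → (3,3), t=0.6936 (wall)
  → r_1 = 0.6936
beam 2: φ=90°, α=285°
  d=(0.2588,-0.9659)  start (4,3)  tX=1.2750 tY=0.4969  stride 1/|dx|=3.8637 1/|dy|=1.0353
    cross y-line → (4,2), t=0.4969
    cross x-line → (5,2), t=1.2750
    cross y-line → (5,1), t=1.5322
    cross y-line → (5,0), t=2.5675 (wall)
  → r_2 = 2.5675
beam 3: φ=180°, α=15°
  d=(0.9659,0.2588)  start (4,3)  tX=0.3416 tY=2.0091  stride 1/|dx|=1.0353 1/|dy|=3.8637
    cross x-line → (5,3), t=0.3416
    cross x-line → (6,3), t=1.3769 (wall)
  → r_3 = 1.3769
beam 4: φ=270°, α=105°
  d=(-0.2588,0.9659)  start (4,3)  tX=2.5887 tY=0.5383  stride 1/|dx|=3.8637 1/|dy|=1.0353
    cross y-line → (4,4), t=0.5383 (wall)
  → r_4 = 0.5383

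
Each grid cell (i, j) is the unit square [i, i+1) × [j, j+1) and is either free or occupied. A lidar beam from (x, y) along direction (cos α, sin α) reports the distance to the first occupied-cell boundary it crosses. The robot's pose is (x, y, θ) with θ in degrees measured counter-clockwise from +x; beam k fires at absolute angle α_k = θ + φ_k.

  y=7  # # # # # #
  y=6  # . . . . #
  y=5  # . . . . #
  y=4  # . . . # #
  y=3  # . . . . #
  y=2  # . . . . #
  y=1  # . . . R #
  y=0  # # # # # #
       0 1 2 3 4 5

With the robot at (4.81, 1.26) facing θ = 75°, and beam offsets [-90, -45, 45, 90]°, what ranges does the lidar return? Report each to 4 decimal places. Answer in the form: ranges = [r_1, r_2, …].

ranges = [0.1967, 0.2194, 6.6280, 3.9444]

beam 1: φ=-90°, α=345°
  direction (0.9659, -0.2588); cell (4,1); t to first gridline: x 0.1967, y 1.0046 (then +1.0353 / +3.8637)
    (5,1) via x @ 0.1967  # hit
  → r_1 = 0.1967
beam 2: φ=-45°, α=30°
  direction (0.8660, 0.5000); cell (4,1); t to first gridline: x 0.2194, y 1.4800 (then +1.1547 / +2.0000)
    (5,1) via x @ 0.2194  # hit
  → r_2 = 0.2194
beam 3: φ=45°, α=120°
  direction (-0.5000, 0.8660); cell (4,1); t to first gridline: x 1.6200, y 0.8545 (then +2.0000 / +1.1547)
    (4,2) via y @ 0.8545
    (3,2) via x @ 1.6200
    (3,3) via y @ 2.0092
    (3,4) via y @ 3.1639
    (2,4) via x @ 3.6200
    (2,5) via y @ 4.3186
    (2,6) via y @ 5.4733
    (1,6) via x @ 5.6200
    (1,7) via y @ 6.6280  # hit
  → r_3 = 6.6280
beam 4: φ=90°, α=165°
  direction (-0.9659, 0.2588); cell (4,1); t to first gridline: x 0.8386, y 2.8591 (then +1.0353 / +3.8637)
    (3,1) via x @ 0.8386
    (2,1) via x @ 1.8738
    (2,2) via y @ 2.8591
    (1,2) via x @ 2.9091
    (0,2) via x @ 3.9444  # hit
  → r_4 = 3.9444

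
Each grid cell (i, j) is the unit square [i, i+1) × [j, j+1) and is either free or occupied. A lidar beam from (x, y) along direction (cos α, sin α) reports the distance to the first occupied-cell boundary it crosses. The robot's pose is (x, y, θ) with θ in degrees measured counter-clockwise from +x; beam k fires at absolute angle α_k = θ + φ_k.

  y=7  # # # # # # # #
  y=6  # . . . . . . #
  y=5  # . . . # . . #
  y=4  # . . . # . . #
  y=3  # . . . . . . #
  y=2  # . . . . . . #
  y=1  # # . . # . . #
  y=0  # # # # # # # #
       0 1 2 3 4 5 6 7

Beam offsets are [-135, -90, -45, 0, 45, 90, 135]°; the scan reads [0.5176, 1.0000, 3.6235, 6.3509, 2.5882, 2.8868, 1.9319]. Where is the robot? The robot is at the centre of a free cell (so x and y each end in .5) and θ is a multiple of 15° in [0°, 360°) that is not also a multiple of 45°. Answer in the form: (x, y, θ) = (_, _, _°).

(x, y, θ) = (1.5, 4.5, 330°)

Candidates: 32 free-cell centres × 16 headings = 512 poses. Raycast each; keep the one whose scan matches to 4 dp.
  (6.5, 2.5, 120°): beam 2 = 0.5774 ≠ 1.0000 ✗
  (3.5, 3.5, 75°): beam 1 = 1.7321 ≠ 0.5176 ✗
  (5.5, 5.5, 75°): beam 1 = 3.0000 ≠ 0.5176 ✗
  (2.5, 6.5, 60°): beam 1 = 5.6940 ≠ 0.5176 ✗
  …
  (1.5, 4.5, 330°): r_1=0.5176, r_2=1.0000, r_3=3.6235, r_4=6.3509, r_5=2.5882, r_6=2.8868, r_7=1.9319 — all match ✓
Only this pose fits every beam.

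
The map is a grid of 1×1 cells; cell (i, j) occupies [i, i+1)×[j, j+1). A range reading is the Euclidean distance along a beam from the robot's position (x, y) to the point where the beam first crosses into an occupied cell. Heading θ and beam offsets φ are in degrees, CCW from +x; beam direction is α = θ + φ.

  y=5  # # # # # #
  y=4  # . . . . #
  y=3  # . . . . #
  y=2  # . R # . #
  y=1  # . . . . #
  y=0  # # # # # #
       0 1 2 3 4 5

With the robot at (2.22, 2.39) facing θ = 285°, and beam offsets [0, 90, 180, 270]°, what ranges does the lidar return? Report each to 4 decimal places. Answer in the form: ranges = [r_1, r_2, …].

beam 1: φ=0°, α=285°
  direction (0.2588, -0.9659); cell (2,2); t to first gridline: x 3.0137, y 0.4038 (then +3.8637 / +1.0353)
    (2,1) via y @ 0.4038
    (2,0) via y @ 1.4390  # hit
  → r_1 = 1.4390
beam 2: φ=90°, α=15°
  direction (0.9659, 0.2588); cell (2,2); t to first gridline: x 0.8075, y 2.3569 (then +1.0353 / +3.8637)
    (3,2) via x @ 0.8075  # hit
  → r_2 = 0.8075
beam 3: φ=180°, α=105°
  direction (-0.2588, 0.9659); cell (2,2); t to first gridline: x 0.8500, y 0.6315 (then +3.8637 / +1.0353)
    (2,3) via y @ 0.6315
    (1,3) via x @ 0.8500
    (1,4) via y @ 1.6668
    (1,5) via y @ 2.7021  # hit
  → r_3 = 2.7021
beam 4: φ=270°, α=195°
  direction (-0.9659, -0.2588); cell (2,2); t to first gridline: x 0.2278, y 1.5068 (then +1.0353 / +3.8637)
    (1,2) via x @ 0.2278
    (0,2) via x @ 1.2630  # hit
  → r_4 = 1.2630

ranges = [1.4390, 0.8075, 2.7021, 1.2630]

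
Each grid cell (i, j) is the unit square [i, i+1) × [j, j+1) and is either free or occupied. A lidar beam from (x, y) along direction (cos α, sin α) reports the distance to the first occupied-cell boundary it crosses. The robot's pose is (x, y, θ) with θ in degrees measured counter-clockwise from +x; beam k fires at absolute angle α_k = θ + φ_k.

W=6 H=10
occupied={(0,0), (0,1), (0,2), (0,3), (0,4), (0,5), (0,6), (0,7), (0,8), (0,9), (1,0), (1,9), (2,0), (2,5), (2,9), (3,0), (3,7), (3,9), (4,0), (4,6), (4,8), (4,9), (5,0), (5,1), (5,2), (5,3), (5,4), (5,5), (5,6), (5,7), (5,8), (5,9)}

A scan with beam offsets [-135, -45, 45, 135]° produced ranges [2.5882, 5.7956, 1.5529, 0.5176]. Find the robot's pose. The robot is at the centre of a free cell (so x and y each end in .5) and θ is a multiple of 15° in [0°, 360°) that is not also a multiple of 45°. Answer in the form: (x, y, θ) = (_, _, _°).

Candidates: 28 free-cell centres × 16 headings = 448 poses. Raycast each; keep the one whose scan matches to 4 dp.
  (3.5, 1.5, 345°): beam 1 = 1.0000 ≠ 2.5882 ✗
  (1.5, 3.5, 75°): beam 1 = 2.8868 ≠ 2.5882 ✗
  (2.5, 3.5, 150°): beam 2 = 1.5529 ≠ 5.7956 ✗
  (4.5, 7.5, 30°): beam 1 = 0.5176 ≠ 2.5882 ✗
  …
  (2.5, 1.5, 150°): r_1=2.5882, r_2=5.7956, r_3=1.5529, r_4=0.5176 — all match ✓
Unique over the lattice → pose = (2.5, 1.5, 150°).

(x, y, θ) = (2.5, 1.5, 150°)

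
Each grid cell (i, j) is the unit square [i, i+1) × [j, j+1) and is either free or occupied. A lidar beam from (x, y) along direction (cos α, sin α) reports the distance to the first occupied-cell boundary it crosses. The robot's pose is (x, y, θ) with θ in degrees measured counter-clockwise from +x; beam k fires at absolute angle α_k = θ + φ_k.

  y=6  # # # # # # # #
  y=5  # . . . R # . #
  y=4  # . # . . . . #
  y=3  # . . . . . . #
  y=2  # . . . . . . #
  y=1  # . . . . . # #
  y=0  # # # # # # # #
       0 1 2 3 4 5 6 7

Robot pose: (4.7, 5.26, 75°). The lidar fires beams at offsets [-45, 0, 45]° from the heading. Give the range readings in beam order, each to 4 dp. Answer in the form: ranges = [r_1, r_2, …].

beam 1: φ=-45°, α=30°
  d=(0.8660,0.5000)  start (4,5)  tX=0.3464 tY=1.4800  stride 1/|dx|=1.1547 1/|dy|=2.0000
    cross x-line → (5,5), t=0.3464 (wall)
  → r_1 = 0.3464
beam 2: φ=0°, α=75°
  d=(0.2588,0.9659)  start (4,5)  tX=1.1591 tY=0.7661  stride 1/|dx|=3.8637 1/|dy|=1.0353
    cross y-line → (4,6), t=0.7661 (wall)
  → r_2 = 0.7661
beam 3: φ=45°, α=120°
  d=(-0.5000,0.8660)  start (4,5)  tX=1.4000 tY=0.8545  stride 1/|dx|=2.0000 1/|dy|=1.1547
    cross y-line → (4,6), t=0.8545 (wall)
  → r_3 = 0.8545

ranges = [0.3464, 0.7661, 0.8545]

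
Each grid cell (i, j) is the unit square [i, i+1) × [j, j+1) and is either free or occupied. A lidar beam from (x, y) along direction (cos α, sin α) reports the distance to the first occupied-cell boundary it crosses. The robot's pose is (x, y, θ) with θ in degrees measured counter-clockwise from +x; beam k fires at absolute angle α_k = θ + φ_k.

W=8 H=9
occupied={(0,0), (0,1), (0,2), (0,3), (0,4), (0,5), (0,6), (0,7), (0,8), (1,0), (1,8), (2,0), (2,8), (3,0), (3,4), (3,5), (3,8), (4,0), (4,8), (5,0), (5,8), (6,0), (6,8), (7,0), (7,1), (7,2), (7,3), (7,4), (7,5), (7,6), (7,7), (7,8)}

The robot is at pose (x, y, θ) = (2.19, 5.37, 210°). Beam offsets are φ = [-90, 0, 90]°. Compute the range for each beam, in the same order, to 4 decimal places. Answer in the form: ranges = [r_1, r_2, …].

ranges = [2.3800, 1.3741, 5.0460]

beam 1: φ=-90°, α=120°
  d=(-0.5000,0.8660)  start (2,5)  tX=0.3800 tY=0.7275  stride 1/|dx|=2.0000 1/|dy|=1.1547
    cross x-line → (1,5), t=0.3800
    cross y-line → (1,6), t=0.7275
    cross y-line → (1,7), t=1.8822
    cross x-line → (0,7), t=2.3800 (wall)
  → r_1 = 2.3800
beam 2: φ=0°, α=210°
  d=(-0.8660,-0.5000)  start (2,5)  tX=0.2194 tY=0.7400  stride 1/|dx|=1.1547 1/|dy|=2.0000
    cross x-line → (1,5), t=0.2194
    cross y-line → (1,4), t=0.7400
    cross x-line → (0,4), t=1.3741 (wall)
  → r_2 = 1.3741
beam 3: φ=90°, α=300°
  d=(0.5000,-0.8660)  start (2,5)  tX=1.6200 tY=0.4272  stride 1/|dx|=2.0000 1/|dy|=1.1547
    cross y-line → (2,4), t=0.4272
    cross y-line → (2,3), t=1.5819
    cross x-line → (3,3), t=1.6200
    cross y-line → (3,2), t=2.7366
    cross x-line → (4,2), t=3.6200
    cross y-line → (4,1), t=3.8913
    cross y-line → (4,0), t=5.0460 (wall)
  → r_3 = 5.0460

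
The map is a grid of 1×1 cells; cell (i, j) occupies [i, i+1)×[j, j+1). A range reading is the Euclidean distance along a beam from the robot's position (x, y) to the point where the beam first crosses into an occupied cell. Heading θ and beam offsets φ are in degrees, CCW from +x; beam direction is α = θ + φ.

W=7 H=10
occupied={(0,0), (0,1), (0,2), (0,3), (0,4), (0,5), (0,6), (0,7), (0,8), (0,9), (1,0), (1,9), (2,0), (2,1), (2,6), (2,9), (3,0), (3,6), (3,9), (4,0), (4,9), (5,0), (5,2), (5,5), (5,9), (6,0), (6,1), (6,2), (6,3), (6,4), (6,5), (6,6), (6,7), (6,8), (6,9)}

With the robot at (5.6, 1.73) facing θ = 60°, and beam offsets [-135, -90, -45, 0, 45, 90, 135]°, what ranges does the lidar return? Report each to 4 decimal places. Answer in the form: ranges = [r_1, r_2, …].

beam 1: φ=-135°, α=285°
  direction (0.2588, -0.9659); cell (5,1); t to first gridline: x 1.5455, y 0.7558 (then +3.8637 / +1.0353)
    (5,0) via y @ 0.7558  # hit
  → r_1 = 0.7558
beam 2: φ=-90°, α=330°
  direction (0.8660, -0.5000); cell (5,1); t to first gridline: x 0.4619, y 1.4600 (then +1.1547 / +2.0000)
    (6,1) via x @ 0.4619  # hit
  → r_2 = 0.4619
beam 3: φ=-45°, α=15°
  direction (0.9659, 0.2588); cell (5,1); t to first gridline: x 0.4141, y 1.0432 (then +1.0353 / +3.8637)
    (6,1) via x @ 0.4141  # hit
  → r_3 = 0.4141
beam 4: φ=0°, α=60°
  direction (0.5000, 0.8660); cell (5,1); t to first gridline: x 0.8000, y 0.3118 (then +2.0000 / +1.1547)
    (5,2) via y @ 0.3118  # hit
  → r_4 = 0.3118
beam 5: φ=45°, α=105°
  direction (-0.2588, 0.9659); cell (5,1); t to first gridline: x 2.3182, y 0.2795 (then +3.8637 / +1.0353)
    (5,2) via y @ 0.2795  # hit
  → r_5 = 0.2795
beam 6: φ=90°, α=150°
  direction (-0.8660, 0.5000); cell (5,1); t to first gridline: x 0.6928, y 0.5400 (then +1.1547 / +2.0000)
    (5,2) via y @ 0.5400  # hit
  → r_6 = 0.5400
beam 7: φ=135°, α=195°
  direction (-0.9659, -0.2588); cell (5,1); t to first gridline: x 0.6212, y 2.8205 (then +1.0353 / +3.8637)
    (4,1) via x @ 0.6212
    (3,1) via x @ 1.6564
    (2,1) via x @ 2.6917  # hit
  → r_7 = 2.6917

ranges = [0.7558, 0.4619, 0.4141, 0.3118, 0.2795, 0.5400, 2.6917]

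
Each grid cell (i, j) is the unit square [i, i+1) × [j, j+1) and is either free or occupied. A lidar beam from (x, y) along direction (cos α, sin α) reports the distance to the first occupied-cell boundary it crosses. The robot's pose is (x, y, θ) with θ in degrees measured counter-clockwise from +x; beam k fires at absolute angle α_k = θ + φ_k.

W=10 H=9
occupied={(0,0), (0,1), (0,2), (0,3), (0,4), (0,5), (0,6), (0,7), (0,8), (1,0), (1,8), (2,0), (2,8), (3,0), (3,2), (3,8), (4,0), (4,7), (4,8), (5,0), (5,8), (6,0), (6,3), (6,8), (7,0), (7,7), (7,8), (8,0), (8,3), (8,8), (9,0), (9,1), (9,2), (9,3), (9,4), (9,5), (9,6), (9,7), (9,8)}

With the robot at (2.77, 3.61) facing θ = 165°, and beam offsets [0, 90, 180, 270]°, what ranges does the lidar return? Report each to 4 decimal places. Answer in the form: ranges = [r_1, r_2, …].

ranges = [1.8324, 2.7021, 6.4498, 4.5449]

beam 1: φ=0°, α=165°
  direction (-0.9659, 0.2588); cell (2,3); t to first gridline: x 0.7972, y 1.5068 (then +1.0353 / +3.8637)
    (1,3) via x @ 0.7972
    (1,4) via y @ 1.5068
    (0,4) via x @ 1.8324  # hit
  → r_1 = 1.8324
beam 2: φ=90°, α=255°
  direction (-0.2588, -0.9659); cell (2,3); t to first gridline: x 2.9751, y 0.6315 (then +3.8637 / +1.0353)
    (2,2) via y @ 0.6315
    (2,1) via y @ 1.6668
    (2,0) via y @ 2.7021  # hit
  → r_2 = 2.7021
beam 3: φ=180°, α=345°
  direction (0.9659, -0.2588); cell (2,3); t to first gridline: x 0.2381, y 2.3569 (then +1.0353 / +3.8637)
    (3,3) via x @ 0.2381
    (4,3) via x @ 1.2734
    (5,3) via x @ 2.3087
    (5,2) via y @ 2.3569
    (6,2) via x @ 3.3439
    (7,2) via x @ 4.3792
    (8,2) via x @ 5.4145
    (8,1) via y @ 6.2206
    (9,1) via x @ 6.4498  # hit
  → r_3 = 6.4498
beam 4: φ=270°, α=75°
  direction (0.2588, 0.9659); cell (2,3); t to first gridline: x 0.8887, y 0.4038 (then +3.8637 / +1.0353)
    (2,4) via y @ 0.4038
    (3,4) via x @ 0.8887
    (3,5) via y @ 1.4390
    (3,6) via y @ 2.4743
    (3,7) via y @ 3.5096
    (3,8) via y @ 4.5449  # hit
  → r_4 = 4.5449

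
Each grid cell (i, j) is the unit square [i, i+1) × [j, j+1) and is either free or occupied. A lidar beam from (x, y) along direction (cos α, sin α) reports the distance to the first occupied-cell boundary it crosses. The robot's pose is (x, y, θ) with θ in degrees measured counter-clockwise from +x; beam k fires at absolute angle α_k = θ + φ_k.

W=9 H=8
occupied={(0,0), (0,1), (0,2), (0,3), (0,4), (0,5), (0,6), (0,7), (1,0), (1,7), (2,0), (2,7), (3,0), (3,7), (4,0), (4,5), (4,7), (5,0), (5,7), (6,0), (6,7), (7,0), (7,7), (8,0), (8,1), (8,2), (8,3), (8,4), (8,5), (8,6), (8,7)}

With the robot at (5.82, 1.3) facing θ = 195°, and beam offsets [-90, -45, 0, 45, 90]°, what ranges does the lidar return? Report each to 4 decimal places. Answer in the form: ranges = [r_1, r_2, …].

ranges = [3.8305, 5.5657, 1.1591, 0.3464, 0.3106]

beam 1: φ=-90°, α=105°
  cosα=-0.2588 sinα=0.9659 | (5,1) | tMaxX 3.1682 tMaxY 0.7247 | tΔX 3.8637 tΔY 1.0353
    t=0.7247 [y] (5,2)
    t=1.7600 [y] (5,3)
    t=2.7952 [y] (5,4)
    t=3.1682 [x] (4,4)
    t=3.8305 [y] (4,5) — stop
  → r_1 = 3.8305
beam 2: φ=-45°, α=150°
  cosα=-0.8660 sinα=0.5000 | (5,1) | tMaxX 0.9469 tMaxY 1.4000 | tΔX 1.1547 tΔY 2.0000
    t=0.9469 [x] (4,1)
    t=1.4000 [y] (4,2)
    t=2.1016 [x] (3,2)
    t=3.2563 [x] (2,2)
    t=3.4000 [y] (2,3)
    t=4.4110 [x] (1,3)
    t=5.4000 [y] (1,4)
    t=5.5657 [x] (0,4) — stop
  → r_2 = 5.5657
beam 3: φ=0°, α=195°
  cosα=-0.9659 sinα=-0.2588 | (5,1) | tMaxX 0.8489 tMaxY 1.1591 | tΔX 1.0353 tΔY 3.8637
    t=0.8489 [x] (4,1)
    t=1.1591 [y] (4,0) — stop
  → r_3 = 1.1591
beam 4: φ=45°, α=240°
  cosα=-0.5000 sinα=-0.8660 | (5,1) | tMaxX 1.6400 tMaxY 0.3464 | tΔX 2.0000 tΔY 1.1547
    t=0.3464 [y] (5,0) — stop
  → r_4 = 0.3464
beam 5: φ=90°, α=285°
  cosα=0.2588 sinα=-0.9659 | (5,1) | tMaxX 0.6955 tMaxY 0.3106 | tΔX 3.8637 tΔY 1.0353
    t=0.3106 [y] (5,0) — stop
  → r_5 = 0.3106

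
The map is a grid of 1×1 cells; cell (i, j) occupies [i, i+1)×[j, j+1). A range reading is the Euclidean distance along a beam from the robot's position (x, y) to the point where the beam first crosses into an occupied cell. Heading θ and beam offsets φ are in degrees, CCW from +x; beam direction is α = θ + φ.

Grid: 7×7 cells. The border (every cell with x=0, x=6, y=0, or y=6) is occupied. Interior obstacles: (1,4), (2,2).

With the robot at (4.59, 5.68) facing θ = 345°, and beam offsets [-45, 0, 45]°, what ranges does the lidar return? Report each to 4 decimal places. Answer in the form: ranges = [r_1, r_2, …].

ranges = [2.8200, 1.4597, 0.6400]

beam 1: φ=-45°, α=300°
  direction (0.5000, -0.8660); cell (4,5); t to first gridline: x 0.8200, y 0.7852 (then +2.0000 / +1.1547)
    (4,4) via y @ 0.7852
    (5,4) via x @ 0.8200
    (5,3) via y @ 1.9399
    (6,3) via x @ 2.8200  # hit
  → r_1 = 2.8200
beam 2: φ=0°, α=345°
  direction (0.9659, -0.2588); cell (4,5); t to first gridline: x 0.4245, y 2.6273 (then +1.0353 / +3.8637)
    (5,5) via x @ 0.4245
    (6,5) via x @ 1.4597  # hit
  → r_2 = 1.4597
beam 3: φ=45°, α=30°
  direction (0.8660, 0.5000); cell (4,5); t to first gridline: x 0.4734, y 0.6400 (then +1.1547 / +2.0000)
    (5,5) via x @ 0.4734
    (5,6) via y @ 0.6400  # hit
  → r_3 = 0.6400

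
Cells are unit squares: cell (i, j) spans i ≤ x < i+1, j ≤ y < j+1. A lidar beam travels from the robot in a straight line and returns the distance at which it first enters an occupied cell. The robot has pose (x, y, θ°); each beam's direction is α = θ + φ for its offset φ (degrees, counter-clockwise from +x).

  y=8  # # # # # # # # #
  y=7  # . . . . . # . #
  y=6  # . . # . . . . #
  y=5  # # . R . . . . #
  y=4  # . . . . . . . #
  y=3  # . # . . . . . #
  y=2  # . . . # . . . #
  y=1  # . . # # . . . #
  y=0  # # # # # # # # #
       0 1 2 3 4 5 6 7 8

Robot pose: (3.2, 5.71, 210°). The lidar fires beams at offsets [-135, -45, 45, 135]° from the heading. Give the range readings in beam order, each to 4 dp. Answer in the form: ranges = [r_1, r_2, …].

ranges = [0.3002, 2.2776, 1.7703, 4.9693]

beam 1: φ=-135°, α=75°
  direction (0.2588, 0.9659); cell (3,5); t to first gridline: x 3.0910, y 0.3002 (then +3.8637 / +1.0353)
    (3,6) via y @ 0.3002  # hit
  → r_1 = 0.3002
beam 2: φ=-45°, α=165°
  direction (-0.9659, 0.2588); cell (3,5); t to first gridline: x 0.2071, y 1.1205 (then +1.0353 / +3.8637)
    (2,5) via x @ 0.2071
    (2,6) via y @ 1.1205
    (1,6) via x @ 1.2423
    (0,6) via x @ 2.2776  # hit
  → r_2 = 2.2776
beam 3: φ=45°, α=255°
  direction (-0.2588, -0.9659); cell (3,5); t to first gridline: x 0.7727, y 0.7350 (then +3.8637 / +1.0353)
    (3,4) via y @ 0.7350
    (2,4) via x @ 0.7727
    (2,3) via y @ 1.7703  # hit
  → r_3 = 1.7703
beam 4: φ=135°, α=345°
  direction (0.9659, -0.2588); cell (3,5); t to first gridline: x 0.8282, y 2.7432 (then +1.0353 / +3.8637)
    (4,5) via x @ 0.8282
    (5,5) via x @ 1.8635
    (5,4) via y @ 2.7432
    (6,4) via x @ 2.8988
    (7,4) via x @ 3.9340
    (8,4) via x @ 4.9693  # hit
  → r_4 = 4.9693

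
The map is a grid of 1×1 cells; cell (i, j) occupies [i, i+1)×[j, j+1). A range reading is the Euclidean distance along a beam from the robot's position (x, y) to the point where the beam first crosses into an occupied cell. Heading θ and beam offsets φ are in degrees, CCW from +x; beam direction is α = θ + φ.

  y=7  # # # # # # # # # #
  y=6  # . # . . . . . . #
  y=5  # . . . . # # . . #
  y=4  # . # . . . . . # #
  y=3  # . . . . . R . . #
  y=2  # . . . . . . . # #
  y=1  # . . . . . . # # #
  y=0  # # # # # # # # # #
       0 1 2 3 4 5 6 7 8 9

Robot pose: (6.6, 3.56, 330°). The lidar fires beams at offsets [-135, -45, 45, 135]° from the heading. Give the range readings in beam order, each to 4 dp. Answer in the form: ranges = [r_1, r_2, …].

ranges = [5.7975, 1.6150, 1.7000, 1.4908]

beam 1: φ=-135°, α=195°
  direction (-0.9659, -0.2588); cell (6,3); t to first gridline: x 0.6212, y 2.1637 (then +1.0353 / +3.8637)
    (5,3) via x @ 0.6212
    (4,3) via x @ 1.6564
    (4,2) via y @ 2.1637
    (3,2) via x @ 2.6917
    (2,2) via x @ 3.7270
    (1,2) via x @ 4.7623
    (0,2) via x @ 5.7975  # hit
  → r_1 = 5.7975
beam 2: φ=-45°, α=285°
  direction (0.2588, -0.9659); cell (6,3); t to first gridline: x 1.5455, y 0.5798 (then +3.8637 / +1.0353)
    (6,2) via y @ 0.5798
    (7,2) via x @ 1.5455
    (7,1) via y @ 1.6150  # hit
  → r_2 = 1.6150
beam 3: φ=45°, α=15°
  direction (0.9659, 0.2588); cell (6,3); t to first gridline: x 0.4141, y 1.7000 (then +1.0353 / +3.8637)
    (7,3) via x @ 0.4141
    (8,3) via x @ 1.4494
    (8,4) via y @ 1.7000  # hit
  → r_3 = 1.7000
beam 4: φ=135°, α=105°
  direction (-0.2588, 0.9659); cell (6,3); t to first gridline: x 2.3182, y 0.4555 (then +3.8637 / +1.0353)
    (6,4) via y @ 0.4555
    (6,5) via y @ 1.4908  # hit
  → r_4 = 1.4908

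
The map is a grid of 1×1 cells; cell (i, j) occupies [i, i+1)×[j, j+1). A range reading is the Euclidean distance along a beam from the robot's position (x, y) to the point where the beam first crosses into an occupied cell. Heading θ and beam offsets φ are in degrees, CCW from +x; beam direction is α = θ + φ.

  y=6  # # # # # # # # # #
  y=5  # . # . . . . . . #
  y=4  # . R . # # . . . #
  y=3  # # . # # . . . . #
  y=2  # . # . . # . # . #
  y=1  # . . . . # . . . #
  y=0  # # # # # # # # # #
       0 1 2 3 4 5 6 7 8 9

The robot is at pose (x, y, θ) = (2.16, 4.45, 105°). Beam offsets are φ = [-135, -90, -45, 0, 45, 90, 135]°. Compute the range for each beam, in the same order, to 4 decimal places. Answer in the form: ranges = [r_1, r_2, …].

ranges = [0.9699, 1.9049, 0.6351, 0.5694, 1.3395, 1.2009, 0.5196]

beam 1: φ=-135°, α=330°
  cosα=0.8660 sinα=-0.5000 | (2,4) | tMaxX 0.9699 tMaxY 0.9000 | tΔX 1.1547 tΔY 2.0000
    t=0.9000 [y] (2,3)
    t=0.9699 [x] (3,3) — stop
  → r_1 = 0.9699
beam 2: φ=-90°, α=15°
  cosα=0.9659 sinα=0.2588 | (2,4) | tMaxX 0.8696 tMaxY 2.1250 | tΔX 1.0353 tΔY 3.8637
    t=0.8696 [x] (3,4)
    t=1.9049 [x] (4,4) — stop
  → r_2 = 1.9049
beam 3: φ=-45°, α=60°
  cosα=0.5000 sinα=0.8660 | (2,4) | tMaxX 1.6800 tMaxY 0.6351 | tΔX 2.0000 tΔY 1.1547
    t=0.6351 [y] (2,5) — stop
  → r_3 = 0.6351
beam 4: φ=0°, α=105°
  cosα=-0.2588 sinα=0.9659 | (2,4) | tMaxX 0.6182 tMaxY 0.5694 | tΔX 3.8637 tΔY 1.0353
    t=0.5694 [y] (2,5) — stop
  → r_4 = 0.5694
beam 5: φ=45°, α=150°
  cosα=-0.8660 sinα=0.5000 | (2,4) | tMaxX 0.1848 tMaxY 1.1000 | tΔX 1.1547 tΔY 2.0000
    t=0.1848 [x] (1,4)
    t=1.1000 [y] (1,5)
    t=1.3395 [x] (0,5) — stop
  → r_5 = 1.3395
beam 6: φ=90°, α=195°
  cosα=-0.9659 sinα=-0.2588 | (2,4) | tMaxX 0.1656 tMaxY 1.7387 | tΔX 1.0353 tΔY 3.8637
    t=0.1656 [x] (1,4)
    t=1.2009 [x] (0,4) — stop
  → r_6 = 1.2009
beam 7: φ=135°, α=240°
  cosα=-0.5000 sinα=-0.8660 | (2,4) | tMaxX 0.3200 tMaxY 0.5196 | tΔX 2.0000 tΔY 1.1547
    t=0.3200 [x] (1,4)
    t=0.5196 [y] (1,3) — stop
  → r_7 = 0.5196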